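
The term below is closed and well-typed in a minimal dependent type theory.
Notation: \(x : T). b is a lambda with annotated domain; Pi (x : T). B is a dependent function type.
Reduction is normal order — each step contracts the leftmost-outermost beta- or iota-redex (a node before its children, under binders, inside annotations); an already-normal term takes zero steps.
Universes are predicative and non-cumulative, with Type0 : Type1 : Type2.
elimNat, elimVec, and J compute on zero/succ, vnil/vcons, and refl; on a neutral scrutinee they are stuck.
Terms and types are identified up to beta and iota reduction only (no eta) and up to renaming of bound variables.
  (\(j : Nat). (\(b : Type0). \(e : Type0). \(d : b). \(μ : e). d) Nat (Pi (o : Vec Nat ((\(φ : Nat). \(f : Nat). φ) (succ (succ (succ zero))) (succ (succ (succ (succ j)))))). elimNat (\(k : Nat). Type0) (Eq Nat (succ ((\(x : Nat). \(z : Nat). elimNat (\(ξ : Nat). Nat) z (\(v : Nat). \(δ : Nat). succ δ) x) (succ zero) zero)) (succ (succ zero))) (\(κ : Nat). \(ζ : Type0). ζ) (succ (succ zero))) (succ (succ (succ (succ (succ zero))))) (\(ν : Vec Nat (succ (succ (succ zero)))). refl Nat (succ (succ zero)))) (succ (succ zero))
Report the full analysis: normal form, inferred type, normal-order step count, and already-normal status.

resulting normal form:
  succ (succ (succ (succ (succ zero))))
the term's type:
  Nat
steps to reach normal form (normal order): 5
term was already normal: no
first redex: a beta-redex


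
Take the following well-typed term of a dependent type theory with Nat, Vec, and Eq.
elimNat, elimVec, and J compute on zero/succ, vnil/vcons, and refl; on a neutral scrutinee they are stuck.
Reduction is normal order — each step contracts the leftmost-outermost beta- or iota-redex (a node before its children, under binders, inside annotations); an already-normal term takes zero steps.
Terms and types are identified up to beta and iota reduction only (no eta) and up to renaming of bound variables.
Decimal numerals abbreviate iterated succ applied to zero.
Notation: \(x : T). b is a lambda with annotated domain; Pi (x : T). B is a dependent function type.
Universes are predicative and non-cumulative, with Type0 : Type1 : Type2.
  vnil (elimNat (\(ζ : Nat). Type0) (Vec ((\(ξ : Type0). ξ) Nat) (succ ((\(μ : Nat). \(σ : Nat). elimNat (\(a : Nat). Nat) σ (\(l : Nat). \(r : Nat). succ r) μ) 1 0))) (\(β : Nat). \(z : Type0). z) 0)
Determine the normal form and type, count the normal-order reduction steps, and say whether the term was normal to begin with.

resulting normal form:
  vnil (Vec Nat 2)
type:
  Vec (Vec Nat 2) 0
reduction steps (normal order): 8
already normal: no
first redex: an elimNat iota-redex


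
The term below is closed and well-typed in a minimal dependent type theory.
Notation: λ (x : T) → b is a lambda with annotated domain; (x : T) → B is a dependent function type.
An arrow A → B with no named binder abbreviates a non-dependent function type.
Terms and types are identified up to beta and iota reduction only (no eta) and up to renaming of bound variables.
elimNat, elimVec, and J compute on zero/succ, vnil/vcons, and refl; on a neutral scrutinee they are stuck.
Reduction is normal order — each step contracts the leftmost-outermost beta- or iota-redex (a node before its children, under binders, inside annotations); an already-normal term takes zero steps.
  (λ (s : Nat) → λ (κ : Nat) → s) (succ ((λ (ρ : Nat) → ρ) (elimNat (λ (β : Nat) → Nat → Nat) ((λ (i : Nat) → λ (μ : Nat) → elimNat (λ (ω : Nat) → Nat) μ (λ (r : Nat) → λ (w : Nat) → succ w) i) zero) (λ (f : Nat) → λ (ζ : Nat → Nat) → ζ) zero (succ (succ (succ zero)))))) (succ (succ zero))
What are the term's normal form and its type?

normal form:
  succ (succ (succ (succ zero)))
type:
  Nat


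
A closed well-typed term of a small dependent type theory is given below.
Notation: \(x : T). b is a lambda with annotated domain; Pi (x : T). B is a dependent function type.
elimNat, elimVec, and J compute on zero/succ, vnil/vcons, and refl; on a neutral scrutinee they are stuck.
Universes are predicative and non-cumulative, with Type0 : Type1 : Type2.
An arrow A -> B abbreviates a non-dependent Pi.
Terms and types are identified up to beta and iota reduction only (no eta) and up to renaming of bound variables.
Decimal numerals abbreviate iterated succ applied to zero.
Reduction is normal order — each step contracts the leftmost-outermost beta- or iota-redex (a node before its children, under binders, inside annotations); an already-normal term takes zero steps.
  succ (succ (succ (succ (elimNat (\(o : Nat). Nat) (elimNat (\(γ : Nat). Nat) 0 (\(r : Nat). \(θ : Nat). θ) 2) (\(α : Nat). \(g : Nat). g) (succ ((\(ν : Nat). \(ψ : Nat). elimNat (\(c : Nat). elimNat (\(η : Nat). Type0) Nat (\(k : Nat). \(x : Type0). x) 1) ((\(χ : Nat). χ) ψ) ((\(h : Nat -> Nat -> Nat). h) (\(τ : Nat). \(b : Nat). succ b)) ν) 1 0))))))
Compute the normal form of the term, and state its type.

resulting normal form:
  4
type:
  Nat


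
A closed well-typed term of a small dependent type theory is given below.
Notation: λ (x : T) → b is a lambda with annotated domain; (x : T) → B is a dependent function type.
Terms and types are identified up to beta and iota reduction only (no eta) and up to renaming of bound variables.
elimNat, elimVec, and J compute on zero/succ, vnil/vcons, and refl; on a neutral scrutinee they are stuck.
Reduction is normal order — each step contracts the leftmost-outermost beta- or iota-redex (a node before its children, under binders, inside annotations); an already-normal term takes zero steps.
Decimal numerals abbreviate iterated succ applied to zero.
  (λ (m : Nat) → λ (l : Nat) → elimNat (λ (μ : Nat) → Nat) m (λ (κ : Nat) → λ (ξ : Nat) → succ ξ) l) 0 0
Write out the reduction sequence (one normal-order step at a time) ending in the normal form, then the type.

reduction (normal order):
  (λ (m : Nat) → λ (l : Nat) → elimNat (λ (μ : Nat) → Nat) m (λ (κ : Nat) → λ (ξ : Nat) → succ ξ) l) 0 0
  ~> (λ (m : Nat) → elimNat (λ (l : Nat) → Nat) 0 (λ (μ : Nat) → λ (κ : Nat) → succ κ) m) 0
  ~> elimNat (λ (m : Nat) → Nat) 0 (λ (l : Nat) → λ (μ : Nat) → succ μ) 0
  ~> 0
type:
  Nat


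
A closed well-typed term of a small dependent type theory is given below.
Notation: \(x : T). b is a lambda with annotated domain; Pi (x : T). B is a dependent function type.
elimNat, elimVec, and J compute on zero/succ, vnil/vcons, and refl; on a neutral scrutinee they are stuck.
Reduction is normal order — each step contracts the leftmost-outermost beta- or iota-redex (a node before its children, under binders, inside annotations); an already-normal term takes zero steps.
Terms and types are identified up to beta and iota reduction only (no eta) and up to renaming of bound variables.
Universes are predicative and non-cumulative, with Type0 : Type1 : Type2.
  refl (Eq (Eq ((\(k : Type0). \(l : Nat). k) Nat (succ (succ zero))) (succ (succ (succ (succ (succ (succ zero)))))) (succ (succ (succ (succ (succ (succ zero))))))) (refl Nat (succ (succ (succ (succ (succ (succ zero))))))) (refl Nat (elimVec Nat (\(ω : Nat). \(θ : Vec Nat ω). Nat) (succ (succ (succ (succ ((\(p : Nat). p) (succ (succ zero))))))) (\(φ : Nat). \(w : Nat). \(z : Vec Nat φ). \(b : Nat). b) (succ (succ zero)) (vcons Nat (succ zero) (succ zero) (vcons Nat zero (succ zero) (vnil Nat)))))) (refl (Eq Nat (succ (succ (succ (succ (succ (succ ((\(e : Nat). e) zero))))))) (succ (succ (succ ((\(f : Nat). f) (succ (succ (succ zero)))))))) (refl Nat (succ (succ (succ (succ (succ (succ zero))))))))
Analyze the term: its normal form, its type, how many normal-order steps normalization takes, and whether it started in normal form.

reduced normal form:
  refl (Eq (Eq Nat (succ (succ (succ (succ (succ (succ zero)))))) (succ (succ (succ (succ (succ (succ zero))))))) (refl Nat (succ (succ (succ (succ (succ (succ zero))))))) (refl Nat (succ (succ (succ (succ (succ (succ zero)))))))) (refl (Eq Nat (succ (succ (succ (succ (succ (succ zero)))))) (succ (succ (succ (succ (succ (succ zero))))))) (refl Nat (succ (succ (succ (succ (succ (succ zero))))))))
inferred type:
  Eq (Eq (Eq Nat (succ (succ (succ (succ (succ (succ zero)))))) (succ (succ (succ (succ (succ (succ zero))))))) (refl Nat (succ (succ (succ (succ (succ (succ zero))))))) (refl Nat (succ (succ (succ (succ (succ (succ zero)))))))) (refl (Eq Nat (succ (succ (succ (succ (succ (succ zero)))))) (succ (succ (succ (succ (succ (succ zero))))))) (refl Nat (succ (succ (succ (succ (succ (succ zero)))))))) (refl (Eq Nat (succ (succ (succ (succ (succ (succ zero)))))) (succ (succ (succ (succ (succ (succ zero))))))) (refl Nat (succ (succ (succ (succ (succ (succ zero))))))))
steps to reach normal form (normal order): 16
already normal: no
first redex: a beta-redex


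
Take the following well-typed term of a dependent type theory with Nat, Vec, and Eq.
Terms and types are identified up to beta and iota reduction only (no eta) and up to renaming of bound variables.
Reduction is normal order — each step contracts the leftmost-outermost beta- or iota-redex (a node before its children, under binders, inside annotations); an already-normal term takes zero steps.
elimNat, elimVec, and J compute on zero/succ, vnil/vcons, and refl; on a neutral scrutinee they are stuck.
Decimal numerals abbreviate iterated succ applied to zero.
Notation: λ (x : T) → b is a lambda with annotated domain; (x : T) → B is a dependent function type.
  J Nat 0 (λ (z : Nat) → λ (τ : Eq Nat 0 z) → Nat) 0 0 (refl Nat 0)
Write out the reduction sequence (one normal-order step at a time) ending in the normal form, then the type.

normal-order reduction:
  J Nat 0 (λ (z : Nat) → λ (τ : Eq Nat 0 z) → Nat) 0 0 (refl Nat 0)
  ~> 0
inferred type:
  Nat


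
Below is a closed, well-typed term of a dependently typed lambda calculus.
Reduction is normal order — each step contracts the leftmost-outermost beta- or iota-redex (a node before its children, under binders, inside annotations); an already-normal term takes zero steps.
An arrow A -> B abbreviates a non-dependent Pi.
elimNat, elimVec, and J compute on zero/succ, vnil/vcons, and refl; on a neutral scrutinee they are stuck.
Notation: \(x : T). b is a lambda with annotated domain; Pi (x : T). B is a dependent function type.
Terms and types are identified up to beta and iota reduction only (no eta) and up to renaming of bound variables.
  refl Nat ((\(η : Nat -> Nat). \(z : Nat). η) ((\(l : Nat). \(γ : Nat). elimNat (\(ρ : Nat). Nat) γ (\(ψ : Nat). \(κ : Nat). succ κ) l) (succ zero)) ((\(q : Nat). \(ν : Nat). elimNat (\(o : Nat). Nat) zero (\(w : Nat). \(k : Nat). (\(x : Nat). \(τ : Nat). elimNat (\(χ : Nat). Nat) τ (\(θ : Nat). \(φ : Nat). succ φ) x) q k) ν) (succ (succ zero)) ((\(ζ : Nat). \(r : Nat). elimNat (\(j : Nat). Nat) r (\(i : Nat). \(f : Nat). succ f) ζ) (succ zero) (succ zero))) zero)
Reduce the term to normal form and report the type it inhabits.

normal form:
  refl Nat (succ zero)
the term's type:
  Eq Nat (succ zero) (succ zero)
observation: the first redex contracted is a beta-redex; the normal form is reached in 8 normal-order steps.


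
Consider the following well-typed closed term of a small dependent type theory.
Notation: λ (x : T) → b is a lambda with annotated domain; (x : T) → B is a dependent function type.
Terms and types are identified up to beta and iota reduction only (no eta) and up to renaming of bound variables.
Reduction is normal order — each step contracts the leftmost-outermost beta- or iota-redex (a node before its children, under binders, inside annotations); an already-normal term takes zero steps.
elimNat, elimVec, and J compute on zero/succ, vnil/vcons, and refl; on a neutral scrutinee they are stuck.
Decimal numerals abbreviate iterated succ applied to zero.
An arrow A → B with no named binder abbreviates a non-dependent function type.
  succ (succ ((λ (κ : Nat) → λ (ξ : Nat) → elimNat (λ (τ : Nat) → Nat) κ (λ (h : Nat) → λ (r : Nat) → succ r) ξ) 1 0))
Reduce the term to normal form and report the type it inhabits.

normal form:
  3
inferred type:
  Nat
observation: normalization takes exactly 3 steps under the normal-order strategy.


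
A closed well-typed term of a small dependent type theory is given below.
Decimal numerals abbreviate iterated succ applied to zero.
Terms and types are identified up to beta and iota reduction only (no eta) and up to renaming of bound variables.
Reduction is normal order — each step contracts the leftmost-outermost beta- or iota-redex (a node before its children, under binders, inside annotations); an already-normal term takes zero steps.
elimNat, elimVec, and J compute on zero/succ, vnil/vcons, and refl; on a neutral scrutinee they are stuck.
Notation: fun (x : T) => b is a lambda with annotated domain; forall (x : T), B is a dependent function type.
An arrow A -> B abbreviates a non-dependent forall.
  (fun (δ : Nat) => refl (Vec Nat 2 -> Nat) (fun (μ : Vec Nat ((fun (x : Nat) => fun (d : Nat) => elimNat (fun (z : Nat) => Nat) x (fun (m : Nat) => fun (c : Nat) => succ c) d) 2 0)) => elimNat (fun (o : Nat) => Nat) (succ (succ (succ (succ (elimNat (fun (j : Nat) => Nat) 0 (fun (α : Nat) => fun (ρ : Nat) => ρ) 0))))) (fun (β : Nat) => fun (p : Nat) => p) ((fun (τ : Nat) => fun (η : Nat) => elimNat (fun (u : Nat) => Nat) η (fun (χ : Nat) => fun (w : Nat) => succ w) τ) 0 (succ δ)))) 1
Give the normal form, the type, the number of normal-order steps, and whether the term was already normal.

normal form:
  refl (Vec Nat 2 -> Nat) (fun (δ : Vec Nat 2) => 4)
type:
  Eq (Vec Nat 2 -> Nat) (fun (δ : Vec Nat 2) => 4) (fun (μ : Vec Nat 2) => 4)
steps to reach normal form (normal order): 15
already normal: no
first contracted redex: a beta-redex


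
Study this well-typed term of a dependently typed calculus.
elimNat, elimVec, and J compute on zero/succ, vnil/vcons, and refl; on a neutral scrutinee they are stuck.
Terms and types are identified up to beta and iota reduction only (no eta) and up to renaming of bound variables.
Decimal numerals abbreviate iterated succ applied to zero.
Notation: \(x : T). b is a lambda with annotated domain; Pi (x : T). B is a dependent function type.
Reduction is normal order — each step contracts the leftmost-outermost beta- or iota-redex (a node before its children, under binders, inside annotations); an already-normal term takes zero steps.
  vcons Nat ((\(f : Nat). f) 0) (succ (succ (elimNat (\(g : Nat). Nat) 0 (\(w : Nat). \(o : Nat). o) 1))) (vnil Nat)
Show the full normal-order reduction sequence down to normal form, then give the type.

normal-order reduction sequence:
  vcons Nat ((\(f : Nat). f) 0) (succ (succ (elimNat (\(g : Nat). Nat) 0 (\(w : Nat). \(o : Nat). o) 1))) (vnil Nat)
  ~> vcons Nat 0 (succ (succ (elimNat (\(f : Nat). Nat) 0 (\(g : Nat). \(w : Nat). w) 1))) (vnil Nat)
  ~> vcons Nat 0 (succ (succ ((\(f : Nat). \(g : Nat). g) 0 (elimNat (\(w : Nat). Nat) 0 (\(o : Nat). \(e : Nat). e) 0)))) (vnil Nat)
  ~> vcons Nat 0 (succ (succ ((\(f : Nat). f) (elimNat (\(g : Nat). Nat) 0 (\(w : Nat). \(o : Nat). o) 0)))) (vnil Nat)
  ~> vcons Nat 0 (succ (succ (elimNat (\(f : Nat). Nat) 0 (\(g : Nat). \(w : Nat). w) 0))) (vnil Nat)
  ~> vcons Nat 0 2 (vnil Nat)
inferred type:
  Vec Nat 1


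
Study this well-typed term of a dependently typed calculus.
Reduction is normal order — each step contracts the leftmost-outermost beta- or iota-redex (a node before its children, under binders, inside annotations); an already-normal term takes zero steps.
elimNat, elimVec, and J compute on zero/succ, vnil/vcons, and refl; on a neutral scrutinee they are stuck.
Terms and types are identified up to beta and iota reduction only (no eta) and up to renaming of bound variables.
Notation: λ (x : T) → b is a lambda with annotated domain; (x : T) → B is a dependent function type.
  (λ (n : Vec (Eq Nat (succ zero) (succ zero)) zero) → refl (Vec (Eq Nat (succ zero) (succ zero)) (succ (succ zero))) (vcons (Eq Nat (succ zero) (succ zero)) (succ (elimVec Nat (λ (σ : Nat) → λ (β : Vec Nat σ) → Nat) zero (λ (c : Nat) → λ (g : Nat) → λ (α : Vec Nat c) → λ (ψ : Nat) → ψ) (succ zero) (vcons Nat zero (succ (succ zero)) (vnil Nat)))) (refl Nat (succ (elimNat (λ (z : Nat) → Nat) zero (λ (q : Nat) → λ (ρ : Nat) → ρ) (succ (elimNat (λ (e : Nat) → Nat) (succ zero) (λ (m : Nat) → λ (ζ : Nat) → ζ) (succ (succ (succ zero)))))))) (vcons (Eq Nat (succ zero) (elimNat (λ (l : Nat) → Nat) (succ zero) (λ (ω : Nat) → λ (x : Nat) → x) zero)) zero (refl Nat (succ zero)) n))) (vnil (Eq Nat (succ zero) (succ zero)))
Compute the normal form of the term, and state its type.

normal form:
  refl (Vec (Eq Nat (succ zero) (succ zero)) (succ (succ zero))) (vcons (Eq Nat (succ zero) (succ zero)) (succ zero) (refl Nat (succ zero)) (vcons (Eq Nat (succ zero) (succ zero)) zero (refl Nat (succ zero)) (vnil (Eq Nat (succ zero) (succ zero)))))
inferred type:
  Eq (Vec (Eq Nat (succ zero) (succ zero)) (succ (succ zero))) (vcons (Eq Nat (succ zero) (succ zero)) (succ zero) (refl Nat (succ zero)) (vcons (Eq Nat (succ zero) (succ zero)) zero (refl Nat (succ zero)) (vnil (Eq Nat (succ zero) (succ zero))))) (vcons (Eq Nat (succ zero) (succ zero)) (succ zero) (refl Nat (succ zero)) (vcons (Eq Nat (succ zero) (succ zero)) zero (refl Nat (succ zero)) (vnil (Eq Nat (succ zero) (succ zero)))))
observation: normalization takes exactly 25 steps under the normal-order strategy.


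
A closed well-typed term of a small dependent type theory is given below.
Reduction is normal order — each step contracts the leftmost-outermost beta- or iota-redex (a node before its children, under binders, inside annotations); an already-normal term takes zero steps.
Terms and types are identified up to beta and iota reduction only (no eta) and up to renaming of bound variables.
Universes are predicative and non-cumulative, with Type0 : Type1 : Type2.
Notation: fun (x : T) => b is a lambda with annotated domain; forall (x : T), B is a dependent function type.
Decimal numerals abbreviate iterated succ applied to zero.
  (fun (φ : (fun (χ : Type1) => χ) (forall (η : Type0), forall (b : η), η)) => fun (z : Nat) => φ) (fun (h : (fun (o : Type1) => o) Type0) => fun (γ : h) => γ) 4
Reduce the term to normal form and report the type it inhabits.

normal form:
  fun (φ : Type0) => fun (χ : φ) => χ
inferred type:
  forall (φ : Type0), forall (χ : φ), φ


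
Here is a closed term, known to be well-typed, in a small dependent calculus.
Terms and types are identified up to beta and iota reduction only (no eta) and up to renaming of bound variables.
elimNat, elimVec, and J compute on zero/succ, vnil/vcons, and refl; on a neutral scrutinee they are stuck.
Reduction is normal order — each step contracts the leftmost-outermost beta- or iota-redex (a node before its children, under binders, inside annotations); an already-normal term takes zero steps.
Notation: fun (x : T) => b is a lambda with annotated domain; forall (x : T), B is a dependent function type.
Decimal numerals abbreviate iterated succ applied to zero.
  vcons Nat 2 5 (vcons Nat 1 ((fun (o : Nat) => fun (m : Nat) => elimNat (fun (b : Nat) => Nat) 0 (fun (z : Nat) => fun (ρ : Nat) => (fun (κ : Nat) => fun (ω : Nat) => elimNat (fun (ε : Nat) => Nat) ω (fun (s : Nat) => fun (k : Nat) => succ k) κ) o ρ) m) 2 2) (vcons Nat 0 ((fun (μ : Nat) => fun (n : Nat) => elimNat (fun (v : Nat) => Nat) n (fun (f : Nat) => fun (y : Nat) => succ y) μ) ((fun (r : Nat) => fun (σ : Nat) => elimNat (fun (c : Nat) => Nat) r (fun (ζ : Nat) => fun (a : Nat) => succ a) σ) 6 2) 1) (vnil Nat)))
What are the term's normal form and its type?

resulting normal form:
  vcons Nat 2 5 (vcons Nat 1 4 (vcons Nat 0 9 (vnil Nat)))
the term's type:
  Vec Nat 3
observation: 63 normal-order steps separate the term from its normal form.


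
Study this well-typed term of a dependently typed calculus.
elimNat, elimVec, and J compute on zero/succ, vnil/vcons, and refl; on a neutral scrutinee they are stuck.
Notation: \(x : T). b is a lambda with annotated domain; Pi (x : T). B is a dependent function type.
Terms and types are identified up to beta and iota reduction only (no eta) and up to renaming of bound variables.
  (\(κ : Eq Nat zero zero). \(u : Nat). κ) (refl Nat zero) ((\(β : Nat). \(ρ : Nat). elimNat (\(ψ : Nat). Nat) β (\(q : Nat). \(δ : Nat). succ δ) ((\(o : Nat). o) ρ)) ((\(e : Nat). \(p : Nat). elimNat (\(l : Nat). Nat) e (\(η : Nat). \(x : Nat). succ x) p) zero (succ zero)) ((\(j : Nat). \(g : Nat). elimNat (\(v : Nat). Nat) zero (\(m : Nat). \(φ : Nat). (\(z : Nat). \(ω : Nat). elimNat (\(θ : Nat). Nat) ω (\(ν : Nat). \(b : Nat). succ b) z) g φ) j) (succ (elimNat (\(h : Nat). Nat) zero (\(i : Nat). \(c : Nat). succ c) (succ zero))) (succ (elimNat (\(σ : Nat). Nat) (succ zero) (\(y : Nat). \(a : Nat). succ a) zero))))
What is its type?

inferred type:
  Eq Nat zero zero


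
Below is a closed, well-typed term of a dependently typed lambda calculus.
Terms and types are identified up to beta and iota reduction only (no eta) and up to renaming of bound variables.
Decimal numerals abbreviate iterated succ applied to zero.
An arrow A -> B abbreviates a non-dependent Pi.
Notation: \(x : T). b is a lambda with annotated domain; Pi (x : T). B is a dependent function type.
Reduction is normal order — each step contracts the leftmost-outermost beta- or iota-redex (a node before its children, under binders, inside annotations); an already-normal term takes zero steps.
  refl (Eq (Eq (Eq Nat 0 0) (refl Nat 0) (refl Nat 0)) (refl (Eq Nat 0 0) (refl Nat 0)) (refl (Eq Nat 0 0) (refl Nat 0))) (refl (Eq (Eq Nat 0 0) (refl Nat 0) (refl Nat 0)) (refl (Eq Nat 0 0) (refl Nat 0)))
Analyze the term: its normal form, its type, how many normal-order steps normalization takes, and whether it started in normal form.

normal form:
  refl (Eq (Eq (Eq Nat 0 0) (refl Nat 0) (refl Nat 0)) (refl (Eq Nat 0 0) (refl Nat 0)) (refl (Eq Nat 0 0) (refl Nat 0))) (refl (Eq (Eq Nat 0 0) (refl Nat 0) (refl Nat 0)) (refl (Eq Nat 0 0) (refl Nat 0)))
inferred type:
  Eq (Eq (Eq (Eq Nat 0 0) (refl Nat 0) (refl Nat 0)) (refl (Eq Nat 0 0) (refl Nat 0)) (refl (Eq Nat 0 0) (refl Nat 0))) (refl (Eq (Eq Nat 0 0) (refl Nat 0) (refl Nat 0)) (refl (Eq Nat 0 0) (refl Nat 0))) (refl (Eq (Eq Nat 0 0) (refl Nat 0) (refl Nat 0)) (refl (Eq Nat 0 0) (refl Nat 0)))
steps to reach normal form (normal order): 0
started in normal form: yes


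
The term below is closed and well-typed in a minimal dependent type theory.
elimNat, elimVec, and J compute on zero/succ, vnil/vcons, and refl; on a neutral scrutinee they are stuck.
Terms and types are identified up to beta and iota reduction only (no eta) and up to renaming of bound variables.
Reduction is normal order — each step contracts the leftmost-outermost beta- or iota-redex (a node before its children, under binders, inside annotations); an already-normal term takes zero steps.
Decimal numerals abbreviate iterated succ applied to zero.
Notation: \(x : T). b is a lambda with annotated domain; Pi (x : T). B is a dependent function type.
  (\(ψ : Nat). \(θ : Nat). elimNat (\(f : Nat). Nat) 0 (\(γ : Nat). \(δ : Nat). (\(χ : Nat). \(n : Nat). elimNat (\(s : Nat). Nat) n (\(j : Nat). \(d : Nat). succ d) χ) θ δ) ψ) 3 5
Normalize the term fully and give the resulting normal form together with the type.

normal form:
  15
type:
  Nat
observation: normalization takes exactly 66 steps under the normal-order strategy.


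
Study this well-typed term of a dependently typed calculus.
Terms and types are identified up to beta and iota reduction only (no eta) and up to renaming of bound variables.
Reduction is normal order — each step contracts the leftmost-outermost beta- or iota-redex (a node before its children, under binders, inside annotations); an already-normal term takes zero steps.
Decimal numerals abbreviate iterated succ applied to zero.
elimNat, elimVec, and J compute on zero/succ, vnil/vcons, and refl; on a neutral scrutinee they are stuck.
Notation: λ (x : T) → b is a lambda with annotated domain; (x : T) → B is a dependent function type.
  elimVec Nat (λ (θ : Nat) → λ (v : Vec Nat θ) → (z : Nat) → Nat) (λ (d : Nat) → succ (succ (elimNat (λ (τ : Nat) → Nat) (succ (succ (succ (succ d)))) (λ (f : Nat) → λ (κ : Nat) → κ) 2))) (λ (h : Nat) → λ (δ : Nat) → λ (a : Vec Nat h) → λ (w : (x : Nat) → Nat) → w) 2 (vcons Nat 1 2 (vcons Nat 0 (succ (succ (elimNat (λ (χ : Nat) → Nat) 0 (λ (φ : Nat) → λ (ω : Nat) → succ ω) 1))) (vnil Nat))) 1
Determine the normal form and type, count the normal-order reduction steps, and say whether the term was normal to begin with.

reduced normal form:
  7
inferred type:
  Nat
reduction steps (normal order): 19
term was already normal: no
first contracted redex: an elimVec iota-redex


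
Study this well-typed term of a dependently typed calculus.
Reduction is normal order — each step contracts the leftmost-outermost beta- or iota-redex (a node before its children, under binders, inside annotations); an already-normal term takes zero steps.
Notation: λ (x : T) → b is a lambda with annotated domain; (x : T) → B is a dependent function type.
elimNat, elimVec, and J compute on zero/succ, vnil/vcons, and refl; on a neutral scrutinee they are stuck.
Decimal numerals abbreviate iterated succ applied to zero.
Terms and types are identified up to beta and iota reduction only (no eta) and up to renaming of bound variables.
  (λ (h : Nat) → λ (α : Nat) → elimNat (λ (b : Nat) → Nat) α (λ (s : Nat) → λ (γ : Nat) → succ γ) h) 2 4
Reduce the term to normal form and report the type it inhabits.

resulting normal form:
  6
inferred type:
  Nat
observation: reduction starts at a beta-redex, and 9 normal-order steps reach the normal form.


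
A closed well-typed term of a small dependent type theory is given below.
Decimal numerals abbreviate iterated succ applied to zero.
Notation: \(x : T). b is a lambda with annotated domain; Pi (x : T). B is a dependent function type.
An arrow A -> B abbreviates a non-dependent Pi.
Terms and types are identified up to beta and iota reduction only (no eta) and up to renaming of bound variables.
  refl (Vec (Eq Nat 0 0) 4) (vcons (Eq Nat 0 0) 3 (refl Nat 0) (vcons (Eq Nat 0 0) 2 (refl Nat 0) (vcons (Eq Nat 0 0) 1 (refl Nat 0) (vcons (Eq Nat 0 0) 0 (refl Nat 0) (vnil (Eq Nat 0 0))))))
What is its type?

the term's type:
  Eq (Vec (Eq Nat 0 0) 4) (vcons (Eq Nat 0 0) 3 (refl Nat 0) (vcons (Eq Nat 0 0) 2 (refl Nat 0) (vcons (Eq Nat 0 0) 1 (refl Nat 0) (vcons (Eq Nat 0 0) 0 (refl Nat 0) (vnil (Eq Nat 0 0)))))) (vcons (Eq Nat 0 0) 3 (refl Nat 0) (vcons (Eq Nat 0 0) 2 (refl Nat 0) (vcons (Eq Nat 0 0) 1 (refl Nat 0) (vcons (Eq Nat 0 0) 0 (refl Nat 0) (vnil (Eq Nat 0 0))))))


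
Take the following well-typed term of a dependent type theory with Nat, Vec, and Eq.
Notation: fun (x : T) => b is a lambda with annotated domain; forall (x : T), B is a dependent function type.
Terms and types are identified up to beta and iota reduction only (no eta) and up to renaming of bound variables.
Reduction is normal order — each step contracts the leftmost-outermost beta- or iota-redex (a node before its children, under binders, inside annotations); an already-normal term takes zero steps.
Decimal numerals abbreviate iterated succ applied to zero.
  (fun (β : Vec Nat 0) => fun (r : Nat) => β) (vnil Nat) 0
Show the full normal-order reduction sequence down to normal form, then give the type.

normal-order reduction:
  (fun (β : Vec Nat 0) => fun (r : Nat) => β) (vnil Nat) 0
  ~> (fun (β : Nat) => vnil Nat) 0
  ~> vnil Nat
inferred type:
  Vec Nat 0


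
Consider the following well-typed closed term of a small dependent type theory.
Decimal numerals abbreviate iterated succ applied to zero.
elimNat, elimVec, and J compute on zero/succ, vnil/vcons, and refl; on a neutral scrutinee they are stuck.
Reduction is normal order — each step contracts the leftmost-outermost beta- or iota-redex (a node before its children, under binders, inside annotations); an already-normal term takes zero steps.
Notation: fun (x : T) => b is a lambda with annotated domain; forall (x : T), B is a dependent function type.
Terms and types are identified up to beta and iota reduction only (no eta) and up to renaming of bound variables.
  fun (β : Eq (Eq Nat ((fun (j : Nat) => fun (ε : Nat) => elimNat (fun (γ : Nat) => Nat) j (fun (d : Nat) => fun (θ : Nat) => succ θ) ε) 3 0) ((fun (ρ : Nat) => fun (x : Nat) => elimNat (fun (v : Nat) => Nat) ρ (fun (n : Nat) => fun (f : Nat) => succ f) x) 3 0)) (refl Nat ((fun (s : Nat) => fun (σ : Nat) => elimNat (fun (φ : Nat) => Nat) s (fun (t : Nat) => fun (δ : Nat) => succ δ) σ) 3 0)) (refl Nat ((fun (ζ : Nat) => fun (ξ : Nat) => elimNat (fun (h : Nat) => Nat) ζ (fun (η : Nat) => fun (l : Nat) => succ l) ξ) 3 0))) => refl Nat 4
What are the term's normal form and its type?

reduced normal form:
  fun (β : Eq (Eq Nat 3 3) (refl Nat 3) (refl Nat 3)) => refl Nat 4
type:
  forall (β : Eq (Eq Nat 3 3) (refl Nat 3) (refl Nat 3)), Eq Nat 4 4
observation: the first redex contracted is a beta-redex; the normal form is reached in 12 normal-order steps.


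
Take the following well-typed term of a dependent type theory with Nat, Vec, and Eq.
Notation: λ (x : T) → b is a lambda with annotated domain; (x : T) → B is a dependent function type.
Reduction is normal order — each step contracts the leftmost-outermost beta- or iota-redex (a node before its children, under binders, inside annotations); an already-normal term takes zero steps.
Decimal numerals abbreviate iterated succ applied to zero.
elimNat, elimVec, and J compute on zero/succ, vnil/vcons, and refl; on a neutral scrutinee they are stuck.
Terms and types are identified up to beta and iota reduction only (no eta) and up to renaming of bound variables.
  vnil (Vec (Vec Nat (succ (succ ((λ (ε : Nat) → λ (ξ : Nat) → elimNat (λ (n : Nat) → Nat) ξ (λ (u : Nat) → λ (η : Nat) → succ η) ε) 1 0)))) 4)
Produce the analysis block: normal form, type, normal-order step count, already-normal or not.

reduced normal form:
  vnil (Vec (Vec Nat 3) 4)
inferred type:
  Vec (Vec (Vec Nat 3) 4) 0
steps to reach normal form (normal order): 6
started in normal form: no
first redex: a beta-redex


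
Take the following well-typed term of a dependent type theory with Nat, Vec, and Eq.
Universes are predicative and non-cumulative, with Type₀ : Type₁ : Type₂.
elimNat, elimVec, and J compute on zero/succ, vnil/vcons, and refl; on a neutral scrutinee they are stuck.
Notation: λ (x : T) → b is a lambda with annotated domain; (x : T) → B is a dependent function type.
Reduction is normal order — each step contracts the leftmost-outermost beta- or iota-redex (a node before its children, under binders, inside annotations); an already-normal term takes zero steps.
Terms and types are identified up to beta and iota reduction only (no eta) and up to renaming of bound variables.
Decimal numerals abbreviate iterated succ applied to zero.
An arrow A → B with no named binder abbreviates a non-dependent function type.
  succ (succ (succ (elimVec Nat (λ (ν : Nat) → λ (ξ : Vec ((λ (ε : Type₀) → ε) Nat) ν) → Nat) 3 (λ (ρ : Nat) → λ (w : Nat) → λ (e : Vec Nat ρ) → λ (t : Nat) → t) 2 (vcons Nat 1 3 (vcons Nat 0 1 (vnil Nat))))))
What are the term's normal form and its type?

resulting normal form:
  6
inferred type:
  Nat


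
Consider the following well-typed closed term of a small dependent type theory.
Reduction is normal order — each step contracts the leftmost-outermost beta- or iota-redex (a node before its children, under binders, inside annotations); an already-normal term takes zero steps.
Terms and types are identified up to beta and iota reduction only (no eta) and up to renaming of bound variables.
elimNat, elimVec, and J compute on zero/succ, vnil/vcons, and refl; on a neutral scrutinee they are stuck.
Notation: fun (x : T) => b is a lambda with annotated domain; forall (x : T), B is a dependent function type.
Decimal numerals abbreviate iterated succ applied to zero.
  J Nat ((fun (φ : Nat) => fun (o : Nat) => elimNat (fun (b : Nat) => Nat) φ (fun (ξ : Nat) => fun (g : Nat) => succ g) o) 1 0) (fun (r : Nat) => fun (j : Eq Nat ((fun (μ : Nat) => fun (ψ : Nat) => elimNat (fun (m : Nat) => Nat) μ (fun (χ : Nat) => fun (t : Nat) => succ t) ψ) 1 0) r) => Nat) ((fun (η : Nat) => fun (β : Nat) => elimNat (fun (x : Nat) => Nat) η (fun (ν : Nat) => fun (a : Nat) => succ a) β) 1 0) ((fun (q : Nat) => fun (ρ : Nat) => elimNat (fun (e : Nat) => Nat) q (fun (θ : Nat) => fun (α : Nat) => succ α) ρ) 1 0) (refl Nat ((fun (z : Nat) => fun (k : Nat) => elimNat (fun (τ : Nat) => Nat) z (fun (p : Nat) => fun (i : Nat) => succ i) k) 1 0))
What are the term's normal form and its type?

normal form:
  1
inferred type:
  Nat


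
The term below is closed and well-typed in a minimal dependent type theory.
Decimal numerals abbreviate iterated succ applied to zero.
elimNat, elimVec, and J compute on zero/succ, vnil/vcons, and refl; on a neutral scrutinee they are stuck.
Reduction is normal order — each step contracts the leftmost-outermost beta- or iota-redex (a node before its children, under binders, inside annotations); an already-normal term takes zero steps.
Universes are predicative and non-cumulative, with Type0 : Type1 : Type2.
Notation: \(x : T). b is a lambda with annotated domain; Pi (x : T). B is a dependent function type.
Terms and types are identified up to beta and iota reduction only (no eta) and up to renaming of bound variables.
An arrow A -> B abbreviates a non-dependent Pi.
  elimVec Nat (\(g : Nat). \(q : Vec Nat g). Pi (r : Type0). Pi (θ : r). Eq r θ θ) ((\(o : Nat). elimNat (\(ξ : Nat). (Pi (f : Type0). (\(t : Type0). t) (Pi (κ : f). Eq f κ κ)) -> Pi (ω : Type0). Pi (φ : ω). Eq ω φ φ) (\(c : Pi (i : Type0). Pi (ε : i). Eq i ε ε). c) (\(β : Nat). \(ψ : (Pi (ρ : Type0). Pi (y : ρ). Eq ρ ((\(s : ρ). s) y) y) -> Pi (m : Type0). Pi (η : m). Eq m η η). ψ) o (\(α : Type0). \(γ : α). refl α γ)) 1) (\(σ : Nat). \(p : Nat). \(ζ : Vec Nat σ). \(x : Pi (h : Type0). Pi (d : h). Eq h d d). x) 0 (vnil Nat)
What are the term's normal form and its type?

normal form:
  \(g : Type0). \(q : g). refl g q
type:
  Pi (g : Type0). Pi (q : g). Eq g q q


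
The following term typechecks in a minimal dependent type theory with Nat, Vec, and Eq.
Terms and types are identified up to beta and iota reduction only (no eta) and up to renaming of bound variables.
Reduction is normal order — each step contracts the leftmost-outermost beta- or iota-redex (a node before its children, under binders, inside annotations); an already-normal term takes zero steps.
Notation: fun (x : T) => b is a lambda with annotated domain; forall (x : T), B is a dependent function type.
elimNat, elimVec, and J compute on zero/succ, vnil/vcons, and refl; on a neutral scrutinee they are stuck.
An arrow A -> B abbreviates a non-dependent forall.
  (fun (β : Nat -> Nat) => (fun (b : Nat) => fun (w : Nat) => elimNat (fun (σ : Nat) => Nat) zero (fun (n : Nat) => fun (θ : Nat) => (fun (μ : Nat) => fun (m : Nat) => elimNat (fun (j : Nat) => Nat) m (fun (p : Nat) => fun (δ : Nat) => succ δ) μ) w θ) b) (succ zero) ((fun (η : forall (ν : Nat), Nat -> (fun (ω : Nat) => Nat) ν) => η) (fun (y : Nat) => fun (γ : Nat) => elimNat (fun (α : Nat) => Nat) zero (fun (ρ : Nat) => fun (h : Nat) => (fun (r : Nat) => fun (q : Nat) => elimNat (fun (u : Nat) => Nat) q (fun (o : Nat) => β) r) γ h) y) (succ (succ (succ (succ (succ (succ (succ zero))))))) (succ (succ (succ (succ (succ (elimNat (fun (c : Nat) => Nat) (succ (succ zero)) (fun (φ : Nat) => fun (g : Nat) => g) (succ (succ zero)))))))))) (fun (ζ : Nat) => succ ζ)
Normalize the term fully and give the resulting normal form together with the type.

normal form:
  succ (succ (succ (succ (succ (succ (succ (succ (succ (succ (succ (succ (succ (succ (succ (succ (succ (succ (succ (succ (succ (succ (succ (succ (succ (succ (succ (succ (succ (succ (succ (succ (succ (succ (succ (succ (succ (succ (succ (succ (succ (succ (succ (succ (succ (succ (succ (succ (succ zero))))))))))))))))))))))))))))))))))))))))))))))))
type:
  Nat
observation: 399 normal-order steps separate the term from its normal form.


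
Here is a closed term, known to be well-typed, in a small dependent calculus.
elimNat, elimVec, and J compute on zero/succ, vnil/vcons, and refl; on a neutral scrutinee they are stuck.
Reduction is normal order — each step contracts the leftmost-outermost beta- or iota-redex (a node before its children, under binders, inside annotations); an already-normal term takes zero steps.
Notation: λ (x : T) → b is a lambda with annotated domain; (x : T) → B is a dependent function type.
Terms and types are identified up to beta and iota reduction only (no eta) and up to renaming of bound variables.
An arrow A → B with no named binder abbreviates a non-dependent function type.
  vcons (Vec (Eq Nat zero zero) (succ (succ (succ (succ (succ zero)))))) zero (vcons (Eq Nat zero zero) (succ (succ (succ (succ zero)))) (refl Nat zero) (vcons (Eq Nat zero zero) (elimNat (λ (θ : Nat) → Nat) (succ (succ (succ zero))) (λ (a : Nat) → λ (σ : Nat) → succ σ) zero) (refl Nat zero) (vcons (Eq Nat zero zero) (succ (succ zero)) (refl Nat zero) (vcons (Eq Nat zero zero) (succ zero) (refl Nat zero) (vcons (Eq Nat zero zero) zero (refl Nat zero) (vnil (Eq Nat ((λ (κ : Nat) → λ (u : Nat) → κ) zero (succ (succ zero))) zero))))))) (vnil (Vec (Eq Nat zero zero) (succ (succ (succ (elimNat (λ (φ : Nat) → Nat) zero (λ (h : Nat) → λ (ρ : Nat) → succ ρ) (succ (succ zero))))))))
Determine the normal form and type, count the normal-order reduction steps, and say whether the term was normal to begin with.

resulting normal form:
  vcons (Vec (Eq Nat zero zero) (succ (succ (succ (succ (succ zero)))))) zero (vcons (Eq Nat zero zero) (succ (succ (succ (succ zero)))) (refl Nat zero) (vcons (Eq Nat zero zero) (succ (succ (succ zero))) (refl Nat zero) (vcons (Eq Nat zero zero) (succ (succ zero)) (refl Nat zero) (vcons (Eq Nat zero zero) (succ zero) (refl Nat zero) (vcons (Eq Nat zero zero) zero (refl Nat zero) (vnil (Eq Nat zero zero))))))) (vnil (Vec (Eq Nat zero zero) (succ (succ (succ (succ (succ zero)))))))
inferred type:
  Vec (Vec (Eq Nat zero zero) (succ (succ (succ (succ (succ zero)))))) (succ zero)
steps to reach normal form (normal order): 10
already normal: no
first contracted redex: an elimNat iota-redex


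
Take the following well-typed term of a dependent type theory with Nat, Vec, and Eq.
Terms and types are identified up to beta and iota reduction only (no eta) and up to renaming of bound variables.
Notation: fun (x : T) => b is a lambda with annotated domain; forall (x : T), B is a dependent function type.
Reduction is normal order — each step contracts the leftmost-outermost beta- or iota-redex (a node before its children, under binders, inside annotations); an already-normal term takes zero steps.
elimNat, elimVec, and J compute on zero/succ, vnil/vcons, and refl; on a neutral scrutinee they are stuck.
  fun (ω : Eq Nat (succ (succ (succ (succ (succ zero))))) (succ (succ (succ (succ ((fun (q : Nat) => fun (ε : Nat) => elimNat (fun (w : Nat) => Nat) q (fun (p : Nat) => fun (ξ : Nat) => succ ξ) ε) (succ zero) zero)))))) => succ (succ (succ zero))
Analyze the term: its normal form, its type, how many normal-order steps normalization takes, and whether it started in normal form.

resulting normal form:
  fun (ω : Eq Nat (succ (succ (succ (succ (succ zero))))) (succ (succ (succ (succ (succ zero)))))) => succ (succ (succ zero))
type:
  forall (ω : Eq Nat (succ (succ (succ (succ (succ zero))))) (succ (succ (succ (succ (succ zero)))))), Nat
steps to reach normal form (normal order): 3
started in normal form: no
first contracted redex: a beta-redex


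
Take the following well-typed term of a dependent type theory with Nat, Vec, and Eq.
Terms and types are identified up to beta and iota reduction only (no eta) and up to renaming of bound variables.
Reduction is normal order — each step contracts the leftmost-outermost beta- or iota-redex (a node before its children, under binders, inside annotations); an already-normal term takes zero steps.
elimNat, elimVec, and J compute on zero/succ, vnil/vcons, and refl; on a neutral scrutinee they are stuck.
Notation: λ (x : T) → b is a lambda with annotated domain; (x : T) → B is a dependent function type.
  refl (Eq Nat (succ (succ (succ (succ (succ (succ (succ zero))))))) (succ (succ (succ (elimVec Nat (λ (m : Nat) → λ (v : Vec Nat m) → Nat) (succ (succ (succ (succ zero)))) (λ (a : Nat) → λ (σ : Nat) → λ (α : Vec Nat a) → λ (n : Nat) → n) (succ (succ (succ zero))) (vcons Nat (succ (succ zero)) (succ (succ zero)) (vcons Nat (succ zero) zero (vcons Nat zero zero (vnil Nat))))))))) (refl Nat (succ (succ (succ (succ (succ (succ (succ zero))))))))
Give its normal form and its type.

resulting normal form:
  refl (Eq Nat (succ (succ (succ (succ (succ (succ (succ zero))))))) (succ (succ (succ (succ (succ (succ (succ zero)))))))) (refl Nat (succ (succ (succ (succ (succ (succ (succ zero))))))))
inferred type:
  Eq (Eq Nat (succ (succ (succ (succ (succ (succ (succ zero))))))) (succ (succ (succ (succ (succ (succ (succ zero)))))))) (refl Nat (succ (succ (succ (succ (succ (succ (succ zero)))))))) (refl Nat (succ (succ (succ (succ (succ (succ (succ zero))))))))
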